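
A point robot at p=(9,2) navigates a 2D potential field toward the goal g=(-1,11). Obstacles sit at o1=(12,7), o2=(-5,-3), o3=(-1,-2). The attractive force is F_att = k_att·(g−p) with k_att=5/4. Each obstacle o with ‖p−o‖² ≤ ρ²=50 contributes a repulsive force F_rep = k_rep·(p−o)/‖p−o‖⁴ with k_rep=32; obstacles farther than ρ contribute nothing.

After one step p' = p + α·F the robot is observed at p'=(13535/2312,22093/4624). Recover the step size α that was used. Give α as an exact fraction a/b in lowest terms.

α = 1/4

F_att = 5/4·(g−p) = 5/4·(-10,9) = (-12.5000,11.2500)
o1: d²=34 ≤ ρ²=50; F_rep = 32·(-3,-5)/34² = (-0.0830,-0.1384)
o2: d²=221 > ρ²=50 → inactive
o3: d²=116 > ρ²=50 → inactive
F = F_att + ΣF_rep = (-12.5830,11.1116)
Δp = p'−p = (-3.1458,2.7779); α = Δx/Fx = (-7273/2312) / (-7273/578) = 1/4
check: Δy/Fy = (12845/4624) / (12845/1156) = 1/4 ✓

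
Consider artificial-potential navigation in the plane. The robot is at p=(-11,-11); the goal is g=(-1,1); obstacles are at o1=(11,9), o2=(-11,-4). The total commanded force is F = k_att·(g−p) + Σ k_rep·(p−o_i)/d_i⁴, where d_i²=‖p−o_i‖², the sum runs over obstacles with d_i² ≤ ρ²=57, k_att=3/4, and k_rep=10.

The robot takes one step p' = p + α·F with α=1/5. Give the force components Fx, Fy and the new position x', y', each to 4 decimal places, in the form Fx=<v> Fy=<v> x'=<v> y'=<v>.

F_att = 3/4·(g−p) = 3/4·(10,12) = (7.5000,9.0000)
o1: d²=884 > ρ²=57 → inactive
o2: d²=49 ≤ ρ²=57; F_rep = 10·(0,-7)/49² = (0.0000,-0.0292)
F = F_att + ΣF_rep = (7.5000,8.9708)
p' = p + 1/5·F = (-9.5000,-9.2058)

Fx=7.5000 Fy=8.9708 x'=-9.5000 y'=-9.2058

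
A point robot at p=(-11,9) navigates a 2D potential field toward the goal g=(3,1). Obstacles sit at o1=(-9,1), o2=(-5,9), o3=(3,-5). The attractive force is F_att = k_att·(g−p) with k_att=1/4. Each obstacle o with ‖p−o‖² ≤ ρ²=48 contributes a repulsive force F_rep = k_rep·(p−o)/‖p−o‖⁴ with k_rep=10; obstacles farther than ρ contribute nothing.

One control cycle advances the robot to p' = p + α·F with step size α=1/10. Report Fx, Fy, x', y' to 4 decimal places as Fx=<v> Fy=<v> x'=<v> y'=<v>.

Fx=3.4537 Fy=-2.0000 x'=-10.6546 y'=8.8000

F_att = 1/4·(g−p) = 1/4·(14,-8) = (3.5000,-2.0000)
o1: d²=68 > ρ²=48 → inactive
o2: d²=36 ≤ ρ²=48; F_rep = 10·(-6,0)/36² = (-0.0463,0.0000)
o3: d²=392 > ρ²=48 → inactive
F = F_att + ΣF_rep = (3.4537,-2.0000)
p' = p + 1/10·F = (-10.6546,8.8000)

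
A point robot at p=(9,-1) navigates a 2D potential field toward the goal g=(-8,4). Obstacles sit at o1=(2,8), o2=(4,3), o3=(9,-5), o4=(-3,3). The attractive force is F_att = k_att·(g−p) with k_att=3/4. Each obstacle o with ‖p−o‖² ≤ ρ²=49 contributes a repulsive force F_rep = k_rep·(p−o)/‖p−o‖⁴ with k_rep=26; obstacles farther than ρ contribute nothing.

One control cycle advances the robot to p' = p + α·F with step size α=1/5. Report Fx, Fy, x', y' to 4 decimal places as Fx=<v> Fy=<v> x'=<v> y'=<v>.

F_att = 3/4·(g−p) = 3/4·(-17,5) = (-12.7500,3.7500)
o1: d²=130 > ρ²=49 → inactive
o2: d²=41 ≤ ρ²=49; F_rep = 26·(5,-4)/41² = (0.0773,-0.0619)
o3: d²=16 ≤ ρ²=49; F_rep = 26·(0,4)/16² = (0.0000,0.4062)
o4: d²=160 > ρ²=49 → inactive
F = F_att + ΣF_rep = (-12.6727,4.0944)
p' = p + 1/5·F = (6.4655,-0.1811)

Fx=-12.6727 Fy=4.0944 x'=6.4655 y'=-0.1811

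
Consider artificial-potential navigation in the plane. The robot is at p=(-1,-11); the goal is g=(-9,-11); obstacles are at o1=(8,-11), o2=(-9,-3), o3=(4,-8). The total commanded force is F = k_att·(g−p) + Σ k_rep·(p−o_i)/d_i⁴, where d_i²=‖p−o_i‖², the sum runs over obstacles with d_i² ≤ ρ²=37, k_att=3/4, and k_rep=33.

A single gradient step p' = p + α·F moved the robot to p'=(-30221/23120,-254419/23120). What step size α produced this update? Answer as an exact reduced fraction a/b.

F_att = 3/4·(g−p) = 3/4·(-8,0) = (-6.0000,0.0000)
o1: d²=81 > ρ²=37 → inactive
o2: d²=128 > ρ²=37 → inactive
o3: d²=34 ≤ ρ²=37; F_rep = 33·(-5,-3)/34² = (-0.1427,-0.0856)
F = F_att + ΣF_rep = (-6.1427,-0.0856)
Δp = p'−p = (-0.3071,-0.0043); α = Δx/Fx = (-7101/23120) / (-7101/1156) = 1/20
check: Δy/Fy = (-99/23120) / (-99/1156) = 1/20 ✓

α = 1/20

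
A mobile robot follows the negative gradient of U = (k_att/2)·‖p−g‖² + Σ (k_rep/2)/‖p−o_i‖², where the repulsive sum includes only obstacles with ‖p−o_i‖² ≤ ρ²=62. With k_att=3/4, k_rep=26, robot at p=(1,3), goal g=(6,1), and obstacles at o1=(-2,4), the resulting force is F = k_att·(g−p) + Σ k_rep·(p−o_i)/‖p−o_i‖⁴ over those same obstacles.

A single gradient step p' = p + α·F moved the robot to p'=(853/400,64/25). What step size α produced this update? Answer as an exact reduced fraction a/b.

F_att = 3/4·(g−p) = 3/4·(5,-2) = (3.7500,-1.5000)
o1: d²=10 ≤ ρ²=62; F_rep = 26·(3,-1)/10² = (0.7800,-0.2600)
F = F_att + ΣF_rep = (4.5300,-1.7600)
Δp = p'−p = (1.1325,-0.4400); α = Δx/Fx = (453/400) / (453/100) = 1/4
check: Δy/Fy = (-11/25) / (-44/25) = 1/4 ✓

α = 1/4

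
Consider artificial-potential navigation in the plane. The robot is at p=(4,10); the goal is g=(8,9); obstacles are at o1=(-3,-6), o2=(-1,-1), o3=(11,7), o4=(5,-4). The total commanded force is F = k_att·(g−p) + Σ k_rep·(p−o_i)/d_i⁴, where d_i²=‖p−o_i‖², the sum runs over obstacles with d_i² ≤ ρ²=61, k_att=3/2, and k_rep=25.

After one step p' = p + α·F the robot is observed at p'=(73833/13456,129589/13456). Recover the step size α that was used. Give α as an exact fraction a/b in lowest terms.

F_att = 3/2·(g−p) = 3/2·(4,-1) = (6.0000,-1.5000)
o1: d²=305 > ρ²=61 → inactive
o2: d²=146 > ρ²=61 → inactive
o3: d²=58 ≤ ρ²=61; F_rep = 25·(-7,3)/58² = (-0.0520,0.0223)
o4: d²=197 > ρ²=61 → inactive
F = F_att + ΣF_rep = (5.9480,-1.4777)
Δp = p'−p = (1.4870,-0.3694); α = Δx/Fx = (20009/13456) / (20009/3364) = 1/4
check: Δy/Fy = (-4971/13456) / (-4971/3364) = 1/4 ✓

α = 1/4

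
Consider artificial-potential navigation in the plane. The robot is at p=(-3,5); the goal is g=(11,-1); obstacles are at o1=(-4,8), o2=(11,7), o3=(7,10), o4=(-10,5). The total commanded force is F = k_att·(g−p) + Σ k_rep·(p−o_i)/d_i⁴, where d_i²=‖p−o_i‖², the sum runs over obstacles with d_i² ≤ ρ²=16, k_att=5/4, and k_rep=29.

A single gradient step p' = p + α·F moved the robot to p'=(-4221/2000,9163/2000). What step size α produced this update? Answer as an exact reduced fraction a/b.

F_att = 5/4·(g−p) = 5/4·(14,-6) = (17.5000,-7.5000)
o1: d²=10 ≤ ρ²=16; F_rep = 29·(1,-3)/10² = (0.2900,-0.8700)
o2: d²=200 > ρ²=16 → inactive
o3: d²=125 > ρ²=16 → inactive
o4: d²=49 > ρ²=16 → inactive
F = F_att + ΣF_rep = (17.7900,-8.3700)
Δp = p'−p = (0.8895,-0.4185); α = Δx/Fx = (1779/2000) / (1779/100) = 1/20
check: Δy/Fy = (-837/2000) / (-837/100) = 1/20 ✓

α = 1/20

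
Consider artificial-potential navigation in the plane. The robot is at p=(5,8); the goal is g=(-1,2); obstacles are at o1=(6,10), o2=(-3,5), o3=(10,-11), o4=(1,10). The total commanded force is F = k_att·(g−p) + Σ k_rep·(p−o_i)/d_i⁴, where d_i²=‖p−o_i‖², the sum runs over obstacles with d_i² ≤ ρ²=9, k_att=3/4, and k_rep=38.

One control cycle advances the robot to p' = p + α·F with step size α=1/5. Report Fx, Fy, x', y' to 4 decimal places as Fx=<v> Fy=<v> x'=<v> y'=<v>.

Fx=-6.0200 Fy=-7.5400 x'=3.7960 y'=6.4920

F_att = 3/4·(g−p) = 3/4·(-6,-6) = (-4.5000,-4.5000)
o1: d²=5 ≤ ρ²=9; F_rep = 38·(-1,-2)/5² = (-1.5200,-3.0400)
o2: d²=73 > ρ²=9 → inactive
o3: d²=386 > ρ²=9 → inactive
o4: d²=20 > ρ²=9 → inactive
F = F_att + ΣF_rep = (-6.0200,-7.5400)
p' = p + 1/5·F = (3.7960,6.4920)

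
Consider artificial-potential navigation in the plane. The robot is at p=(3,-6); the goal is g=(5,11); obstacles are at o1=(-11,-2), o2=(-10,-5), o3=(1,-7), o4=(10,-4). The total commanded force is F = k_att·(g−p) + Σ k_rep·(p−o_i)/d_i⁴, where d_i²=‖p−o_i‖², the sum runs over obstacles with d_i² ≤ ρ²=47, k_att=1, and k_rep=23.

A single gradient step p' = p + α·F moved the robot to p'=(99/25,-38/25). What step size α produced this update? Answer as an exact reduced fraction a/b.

F_att = 1·(g−p) = 1·(2,17) = (2.0000,17.0000)
o1: d²=212 > ρ²=47 → inactive
o2: d²=170 > ρ²=47 → inactive
o3: d²=5 ≤ ρ²=47; F_rep = 23·(2,1)/5² = (1.8400,0.9200)
o4: d²=53 > ρ²=47 → inactive
F = F_att + ΣF_rep = (3.8400,17.9200)
Δp = p'−p = (0.9600,4.4800); α = Δx/Fx = (24/25) / (96/25) = 1/4
check: Δy/Fy = (112/25) / (448/25) = 1/4 ✓

α = 1/4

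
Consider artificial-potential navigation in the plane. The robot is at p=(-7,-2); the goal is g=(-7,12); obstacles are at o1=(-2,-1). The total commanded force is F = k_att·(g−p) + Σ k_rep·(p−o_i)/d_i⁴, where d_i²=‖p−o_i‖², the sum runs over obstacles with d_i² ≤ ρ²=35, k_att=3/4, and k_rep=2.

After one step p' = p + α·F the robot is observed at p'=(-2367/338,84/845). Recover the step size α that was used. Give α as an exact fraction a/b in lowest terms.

α = 1/5

F_att = 3/4·(g−p) = 3/4·(0,14) = (0.0000,10.5000)
o1: d²=26 ≤ ρ²=35; F_rep = 2·(-5,-1)/26² = (-0.0148,-0.0030)
F = F_att + ΣF_rep = (-0.0148,10.4970)
Δp = p'−p = (-0.0030,2.0994); α = Δx/Fx = (-1/338) / (-5/338) = 1/5
check: Δy/Fy = (1774/845) / (1774/169) = 1/5 ✓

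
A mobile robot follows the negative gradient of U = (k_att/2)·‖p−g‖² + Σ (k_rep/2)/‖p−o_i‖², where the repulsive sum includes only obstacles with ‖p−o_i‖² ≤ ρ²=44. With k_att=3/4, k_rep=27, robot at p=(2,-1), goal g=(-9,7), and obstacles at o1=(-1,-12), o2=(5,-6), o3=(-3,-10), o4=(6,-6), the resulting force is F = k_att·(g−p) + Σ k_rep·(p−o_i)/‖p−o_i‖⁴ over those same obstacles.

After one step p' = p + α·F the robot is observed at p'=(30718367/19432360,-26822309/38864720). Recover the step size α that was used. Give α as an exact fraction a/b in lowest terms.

F_att = 3/4·(g−p) = 3/4·(-11,8) = (-8.2500,6.0000)
o1: d²=130 > ρ²=44 → inactive
o2: d²=34 ≤ ρ²=44; F_rep = 27·(-3,5)/34² = (-0.0701,0.1168)
o3: d²=106 > ρ²=44 → inactive
o4: d²=41 ≤ ρ²=44; F_rep = 27·(-4,5)/41² = (-0.0642,0.0803)
F = F_att + ΣF_rep = (-8.3843,6.1971)
Δp = p'−p = (-0.4192,0.3099); α = Δx/Fx = (-8146353/19432360) / (-8146353/971618) = 1/20
check: Δy/Fy = (12042411/38864720) / (12042411/1943236) = 1/20 ✓

α = 1/20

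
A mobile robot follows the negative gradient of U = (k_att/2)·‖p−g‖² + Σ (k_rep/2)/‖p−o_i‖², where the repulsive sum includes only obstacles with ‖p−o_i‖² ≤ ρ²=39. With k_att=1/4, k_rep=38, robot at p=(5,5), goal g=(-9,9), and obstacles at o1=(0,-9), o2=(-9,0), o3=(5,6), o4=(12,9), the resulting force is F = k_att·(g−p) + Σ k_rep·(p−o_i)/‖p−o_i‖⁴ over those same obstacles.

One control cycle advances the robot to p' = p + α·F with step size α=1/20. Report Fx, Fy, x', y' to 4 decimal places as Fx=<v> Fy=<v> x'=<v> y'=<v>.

F_att = 1/4·(g−p) = 1/4·(-14,4) = (-3.5000,1.0000)
o1: d²=221 > ρ²=39 → inactive
o2: d²=221 > ρ²=39 → inactive
o3: d²=1 ≤ ρ²=39; F_rep = 38·(0,-1)/1² = (0.0000,-38.0000)
o4: d²=65 > ρ²=39 → inactive
F = F_att + ΣF_rep = (-3.5000,-37.0000)
p' = p + 1/20·F = (4.8250,3.1500)

Fx=-3.5000 Fy=-37.0000 x'=4.8250 y'=3.1500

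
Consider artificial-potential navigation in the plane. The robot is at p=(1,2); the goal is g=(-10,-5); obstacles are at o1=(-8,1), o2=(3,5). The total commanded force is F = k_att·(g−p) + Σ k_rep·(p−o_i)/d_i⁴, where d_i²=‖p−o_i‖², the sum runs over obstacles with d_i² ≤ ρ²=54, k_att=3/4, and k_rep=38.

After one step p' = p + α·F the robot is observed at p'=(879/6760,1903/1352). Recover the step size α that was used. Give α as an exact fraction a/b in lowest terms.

F_att = 3/4·(g−p) = 3/4·(-11,-7) = (-8.2500,-5.2500)
o1: d²=82 > ρ²=54 → inactive
o2: d²=13 ≤ ρ²=54; F_rep = 38·(-2,-3)/13² = (-0.4497,-0.6746)
F = F_att + ΣF_rep = (-8.6997,-5.9246)
Δp = p'−p = (-0.8700,-0.5925); α = Δx/Fx = (-5881/6760) / (-5881/676) = 1/10
check: Δy/Fy = (-801/1352) / (-4005/676) = 1/10 ✓

α = 1/10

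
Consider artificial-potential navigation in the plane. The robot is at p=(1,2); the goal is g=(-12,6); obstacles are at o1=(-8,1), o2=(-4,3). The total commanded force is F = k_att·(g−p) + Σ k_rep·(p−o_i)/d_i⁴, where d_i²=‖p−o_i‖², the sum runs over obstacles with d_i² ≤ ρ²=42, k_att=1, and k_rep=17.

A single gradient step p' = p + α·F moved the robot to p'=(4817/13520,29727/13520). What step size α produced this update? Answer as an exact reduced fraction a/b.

F_att = 1·(g−p) = 1·(-13,4) = (-13.0000,4.0000)
o1: d²=82 > ρ²=42 → inactive
o2: d²=26 ≤ ρ²=42; F_rep = 17·(5,-1)/26² = (0.1257,-0.0251)
F = F_att + ΣF_rep = (-12.8743,3.9749)
Δp = p'−p = (-0.6437,0.1987); α = Δx/Fx = (-8703/13520) / (-8703/676) = 1/20
check: Δy/Fy = (2687/13520) / (2687/676) = 1/20 ✓

α = 1/20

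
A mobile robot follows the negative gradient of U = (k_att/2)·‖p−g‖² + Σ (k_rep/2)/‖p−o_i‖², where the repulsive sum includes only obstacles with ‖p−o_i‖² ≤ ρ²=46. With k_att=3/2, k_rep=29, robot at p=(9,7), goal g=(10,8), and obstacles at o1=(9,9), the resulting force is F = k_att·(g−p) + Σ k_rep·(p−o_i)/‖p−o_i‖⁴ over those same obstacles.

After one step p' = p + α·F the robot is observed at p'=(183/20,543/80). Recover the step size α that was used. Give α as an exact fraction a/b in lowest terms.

α = 1/10

F_att = 3/2·(g−p) = 3/2·(1,1) = (1.5000,1.5000)
o1: d²=4 ≤ ρ²=46; F_rep = 29·(0,-2)/4² = (0.0000,-3.6250)
F = F_att + ΣF_rep = (1.5000,-2.1250)
Δp = p'−p = (0.1500,-0.2125); α = Δx/Fx = (3/20) / (3/2) = 1/10
check: Δy/Fy = (-17/80) / (-17/8) = 1/10 ✓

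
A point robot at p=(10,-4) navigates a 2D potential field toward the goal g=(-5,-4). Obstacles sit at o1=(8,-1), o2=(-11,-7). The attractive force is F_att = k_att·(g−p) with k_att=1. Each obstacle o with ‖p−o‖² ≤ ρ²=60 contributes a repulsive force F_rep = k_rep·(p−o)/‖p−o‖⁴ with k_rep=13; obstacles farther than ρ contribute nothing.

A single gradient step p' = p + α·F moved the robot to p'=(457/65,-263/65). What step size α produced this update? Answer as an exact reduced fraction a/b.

α = 1/5

F_att = 1·(g−p) = 1·(-15,0) = (-15.0000,0.0000)
o1: d²=13 ≤ ρ²=60; F_rep = 13·(2,-3)/13² = (0.1538,-0.2308)
o2: d²=450 > ρ²=60 → inactive
F = F_att + ΣF_rep = (-14.8462,-0.2308)
Δp = p'−p = (-2.9692,-0.0462); α = Δx/Fx = (-193/65) / (-193/13) = 1/5
check: Δy/Fy = (-3/65) / (-3/13) = 1/5 ✓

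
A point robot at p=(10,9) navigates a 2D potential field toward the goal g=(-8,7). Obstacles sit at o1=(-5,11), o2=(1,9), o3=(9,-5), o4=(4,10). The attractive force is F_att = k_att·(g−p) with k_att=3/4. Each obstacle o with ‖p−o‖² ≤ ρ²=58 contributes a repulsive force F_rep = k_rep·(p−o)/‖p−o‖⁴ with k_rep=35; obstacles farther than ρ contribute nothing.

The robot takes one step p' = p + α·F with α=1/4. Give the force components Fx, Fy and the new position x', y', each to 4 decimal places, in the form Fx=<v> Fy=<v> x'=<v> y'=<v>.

Fx=-13.3466 Fy=-1.5256 x'=6.6633 y'=8.6186

F_att = 3/4·(g−p) = 3/4·(-18,-2) = (-13.5000,-1.5000)
o1: d²=229 > ρ²=58 → inactive
o2: d²=81 > ρ²=58 → inactive
o3: d²=197 > ρ²=58 → inactive
o4: d²=37 ≤ ρ²=58; F_rep = 35·(6,-1)/37² = (0.1534,-0.0256)
F = F_att + ΣF_rep = (-13.3466,-1.5256)
p' = p + 1/4·F = (6.6633,8.6186)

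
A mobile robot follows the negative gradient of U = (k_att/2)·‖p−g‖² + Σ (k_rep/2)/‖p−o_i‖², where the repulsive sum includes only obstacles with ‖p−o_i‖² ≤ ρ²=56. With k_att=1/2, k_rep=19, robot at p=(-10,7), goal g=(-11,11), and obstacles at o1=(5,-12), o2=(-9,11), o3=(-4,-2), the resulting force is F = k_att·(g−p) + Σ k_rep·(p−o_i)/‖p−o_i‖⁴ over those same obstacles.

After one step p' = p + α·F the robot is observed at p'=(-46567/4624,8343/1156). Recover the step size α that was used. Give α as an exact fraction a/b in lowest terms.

α = 1/8

F_att = 1/2·(g−p) = 1/2·(-1,4) = (-0.5000,2.0000)
o1: d²=586 > ρ²=56 → inactive
o2: d²=17 ≤ ρ²=56; F_rep = 19·(-1,-4)/17² = (-0.0657,-0.2630)
o3: d²=117 > ρ²=56 → inactive
F = F_att + ΣF_rep = (-0.5657,1.7370)
Δp = p'−p = (-0.0707,0.2171); α = Δx/Fx = (-327/4624) / (-327/578) = 1/8
check: Δy/Fy = (251/1156) / (502/289) = 1/8 ✓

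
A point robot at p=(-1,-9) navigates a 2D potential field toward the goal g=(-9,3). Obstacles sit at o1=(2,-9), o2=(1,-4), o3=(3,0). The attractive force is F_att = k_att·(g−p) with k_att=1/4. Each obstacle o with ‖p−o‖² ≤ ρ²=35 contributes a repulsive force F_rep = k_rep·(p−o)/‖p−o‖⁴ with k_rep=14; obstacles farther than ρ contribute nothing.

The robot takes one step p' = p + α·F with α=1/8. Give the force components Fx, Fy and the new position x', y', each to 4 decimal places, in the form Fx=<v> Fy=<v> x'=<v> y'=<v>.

F_att = 1/4·(g−p) = 1/4·(-8,12) = (-2.0000,3.0000)
o1: d²=9 ≤ ρ²=35; F_rep = 14·(-3,0)/9² = (-0.5185,0.0000)
o2: d²=29 ≤ ρ²=35; F_rep = 14·(-2,-5)/29² = (-0.0333,-0.0832)
o3: d²=97 > ρ²=35 → inactive
F = F_att + ΣF_rep = (-2.5518,2.9168)
p' = p + 1/8·F = (-1.3190,-8.6354)

Fx=-2.5518 Fy=2.9168 x'=-1.3190 y'=-8.6354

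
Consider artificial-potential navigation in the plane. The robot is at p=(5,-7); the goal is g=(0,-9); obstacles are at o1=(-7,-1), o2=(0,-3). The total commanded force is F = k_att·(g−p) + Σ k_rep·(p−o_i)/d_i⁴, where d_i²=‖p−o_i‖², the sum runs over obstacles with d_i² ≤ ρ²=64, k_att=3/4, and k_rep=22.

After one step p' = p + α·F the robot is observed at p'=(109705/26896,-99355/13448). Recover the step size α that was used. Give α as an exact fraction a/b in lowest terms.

F_att = 3/4·(g−p) = 3/4·(-5,-2) = (-3.7500,-1.5000)
o1: d²=180 > ρ²=64 → inactive
o2: d²=41 ≤ ρ²=64; F_rep = 22·(5,-4)/41² = (0.0654,-0.0523)
F = F_att + ΣF_rep = (-3.6846,-1.5523)
Δp = p'−p = (-0.9211,-0.3881); α = Δx/Fx = (-24775/26896) / (-24775/6724) = 1/4
check: Δy/Fy = (-5219/13448) / (-5219/3362) = 1/4 ✓

α = 1/4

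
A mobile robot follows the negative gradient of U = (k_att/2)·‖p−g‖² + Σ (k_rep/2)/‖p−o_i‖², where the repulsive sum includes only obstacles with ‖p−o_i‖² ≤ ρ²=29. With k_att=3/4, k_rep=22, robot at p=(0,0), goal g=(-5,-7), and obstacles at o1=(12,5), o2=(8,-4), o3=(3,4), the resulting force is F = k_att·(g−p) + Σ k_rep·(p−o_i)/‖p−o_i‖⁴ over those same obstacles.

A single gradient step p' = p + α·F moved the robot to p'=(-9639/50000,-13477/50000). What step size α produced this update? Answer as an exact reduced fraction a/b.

α = 1/20

F_att = 3/4·(g−p) = 3/4·(-5,-7) = (-3.7500,-5.2500)
o1: d²=169 > ρ²=29 → inactive
o2: d²=80 > ρ²=29 → inactive
o3: d²=25 ≤ ρ²=29; F_rep = 22·(-3,-4)/25² = (-0.1056,-0.1408)
F = F_att + ΣF_rep = (-3.8556,-5.3908)
Δp = p'−p = (-0.1928,-0.2695); α = Δx/Fx = (-9639/50000) / (-9639/2500) = 1/20
check: Δy/Fy = (-13477/50000) / (-13477/2500) = 1/20 ✓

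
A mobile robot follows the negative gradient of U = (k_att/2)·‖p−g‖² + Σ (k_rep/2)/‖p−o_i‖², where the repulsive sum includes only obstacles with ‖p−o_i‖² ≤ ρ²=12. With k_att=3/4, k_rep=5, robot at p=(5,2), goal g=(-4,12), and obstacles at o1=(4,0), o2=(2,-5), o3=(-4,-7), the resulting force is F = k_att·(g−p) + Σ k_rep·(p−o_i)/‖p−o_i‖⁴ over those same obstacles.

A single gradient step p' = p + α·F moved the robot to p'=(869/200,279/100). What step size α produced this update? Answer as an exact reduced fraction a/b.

α = 1/10

F_att = 3/4·(g−p) = 3/4·(-9,10) = (-6.7500,7.5000)
o1: d²=5 ≤ ρ²=12; F_rep = 5·(1,2)/5² = (0.2000,0.4000)
o2: d²=58 > ρ²=12 → inactive
o3: d²=162 > ρ²=12 → inactive
F = F_att + ΣF_rep = (-6.5500,7.9000)
Δp = p'−p = (-0.6550,0.7900); α = Δx/Fx = (-131/200) / (-131/20) = 1/10
check: Δy/Fy = (79/100) / (79/10) = 1/10 ✓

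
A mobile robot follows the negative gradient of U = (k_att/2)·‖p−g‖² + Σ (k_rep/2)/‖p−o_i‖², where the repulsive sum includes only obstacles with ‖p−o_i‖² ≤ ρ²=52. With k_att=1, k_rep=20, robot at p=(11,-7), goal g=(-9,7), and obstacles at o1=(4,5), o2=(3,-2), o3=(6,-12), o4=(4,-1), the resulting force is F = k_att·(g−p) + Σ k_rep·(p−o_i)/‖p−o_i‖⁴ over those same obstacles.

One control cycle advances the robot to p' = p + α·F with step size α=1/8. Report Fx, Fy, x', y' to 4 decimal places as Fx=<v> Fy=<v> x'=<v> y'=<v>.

Fx=-19.9600 Fy=14.0400 x'=8.5050 y'=-5.2450

F_att = 1·(g−p) = 1·(-20,14) = (-20.0000,14.0000)
o1: d²=193 > ρ²=52 → inactive
o2: d²=89 > ρ²=52 → inactive
o3: d²=50 ≤ ρ²=52; F_rep = 20·(5,5)/50² = (0.0400,0.0400)
o4: d²=85 > ρ²=52 → inactive
F = F_att + ΣF_rep = (-19.9600,14.0400)
p' = p + 1/8·F = (8.5050,-5.2450)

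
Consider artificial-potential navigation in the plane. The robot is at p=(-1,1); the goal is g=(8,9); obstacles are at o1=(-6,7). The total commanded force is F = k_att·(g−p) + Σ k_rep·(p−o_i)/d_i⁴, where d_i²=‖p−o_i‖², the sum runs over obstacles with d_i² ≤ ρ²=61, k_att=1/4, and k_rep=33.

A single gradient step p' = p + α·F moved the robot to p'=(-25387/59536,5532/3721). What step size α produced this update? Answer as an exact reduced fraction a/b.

F_att = 1/4·(g−p) = 1/4·(9,8) = (2.2500,2.0000)
o1: d²=61 ≤ ρ²=61; F_rep = 33·(5,-6)/61² = (0.0443,-0.0532)
F = F_att + ΣF_rep = (2.2943,1.9468)
Δp = p'−p = (0.5736,0.4867); α = Δx/Fx = (34149/59536) / (34149/14884) = 1/4
check: Δy/Fy = (1811/3721) / (7244/3721) = 1/4 ✓

α = 1/4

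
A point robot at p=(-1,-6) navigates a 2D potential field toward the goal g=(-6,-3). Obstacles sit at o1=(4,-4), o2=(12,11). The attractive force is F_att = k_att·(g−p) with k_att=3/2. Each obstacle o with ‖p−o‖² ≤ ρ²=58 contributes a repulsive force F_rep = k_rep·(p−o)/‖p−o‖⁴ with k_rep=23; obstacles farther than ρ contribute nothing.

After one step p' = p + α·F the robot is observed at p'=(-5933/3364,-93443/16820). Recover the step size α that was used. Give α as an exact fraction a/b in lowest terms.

F_att = 3/2·(g−p) = 3/2·(-5,3) = (-7.5000,4.5000)
o1: d²=29 ≤ ρ²=58; F_rep = 23·(-5,-2)/29² = (-0.1367,-0.0547)
o2: d²=458 > ρ²=58 → inactive
F = F_att + ΣF_rep = (-7.6367,4.4453)
Δp = p'−p = (-0.7637,0.4445); α = Δx/Fx = (-2569/3364) / (-12845/1682) = 1/10
check: Δy/Fy = (7477/16820) / (7477/1682) = 1/10 ✓

α = 1/10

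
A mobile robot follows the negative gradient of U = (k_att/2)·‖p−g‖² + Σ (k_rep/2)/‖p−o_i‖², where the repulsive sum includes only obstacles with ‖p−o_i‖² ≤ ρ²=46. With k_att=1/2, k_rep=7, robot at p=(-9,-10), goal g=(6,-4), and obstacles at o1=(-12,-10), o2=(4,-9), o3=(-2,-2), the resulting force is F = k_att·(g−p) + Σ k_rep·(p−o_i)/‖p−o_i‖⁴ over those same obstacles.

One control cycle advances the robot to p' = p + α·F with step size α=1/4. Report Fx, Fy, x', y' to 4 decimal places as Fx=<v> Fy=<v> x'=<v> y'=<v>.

F_att = 1/2·(g−p) = 1/2·(15,6) = (7.5000,3.0000)
o1: d²=9 ≤ ρ²=46; F_rep = 7·(3,0)/9² = (0.2593,0.0000)
o2: d²=170 > ρ²=46 → inactive
o3: d²=113 > ρ²=46 → inactive
F = F_att + ΣF_rep = (7.7593,3.0000)
p' = p + 1/4·F = (-7.0602,-9.2500)

Fx=7.7593 Fy=3.0000 x'=-7.0602 y'=-9.2500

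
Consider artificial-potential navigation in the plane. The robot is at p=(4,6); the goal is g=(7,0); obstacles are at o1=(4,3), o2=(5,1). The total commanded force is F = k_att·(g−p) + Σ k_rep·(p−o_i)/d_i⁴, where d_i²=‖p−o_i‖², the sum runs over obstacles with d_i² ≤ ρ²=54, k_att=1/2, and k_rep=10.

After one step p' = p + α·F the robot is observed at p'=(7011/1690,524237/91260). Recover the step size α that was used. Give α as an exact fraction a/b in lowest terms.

F_att = 1/2·(g−p) = 1/2·(3,-6) = (1.5000,-3.0000)
o1: d²=9 ≤ ρ²=54; F_rep = 10·(0,3)/9² = (0.0000,0.3704)
o2: d²=26 ≤ ρ²=54; F_rep = 10·(-1,5)/26² = (-0.0148,0.0740)
F = F_att + ΣF_rep = (1.4852,-2.5557)
Δp = p'−p = (0.1485,-0.2556); α = Δx/Fx = (251/1690) / (251/169) = 1/10
check: Δy/Fy = (-23323/91260) / (-23323/9126) = 1/10 ✓

α = 1/10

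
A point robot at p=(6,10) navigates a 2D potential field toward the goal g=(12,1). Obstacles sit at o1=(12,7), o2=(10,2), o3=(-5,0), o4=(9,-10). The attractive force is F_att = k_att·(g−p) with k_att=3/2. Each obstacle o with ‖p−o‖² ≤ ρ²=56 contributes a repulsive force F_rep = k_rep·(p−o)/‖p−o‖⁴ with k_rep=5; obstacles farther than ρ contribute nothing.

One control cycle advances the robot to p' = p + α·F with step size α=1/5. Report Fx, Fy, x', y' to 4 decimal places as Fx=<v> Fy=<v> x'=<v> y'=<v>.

Fx=8.9852 Fy=-13.4926 x'=7.7970 y'=7.3015

F_att = 3/2·(g−p) = 3/2·(6,-9) = (9.0000,-13.5000)
o1: d²=45 ≤ ρ²=56; F_rep = 5·(-6,3)/45² = (-0.0148,0.0074)
o2: d²=80 > ρ²=56 → inactive
o3: d²=221 > ρ²=56 → inactive
o4: d²=409 > ρ²=56 → inactive
F = F_att + ΣF_rep = (8.9852,-13.4926)
p' = p + 1/5·F = (7.7970,7.3015)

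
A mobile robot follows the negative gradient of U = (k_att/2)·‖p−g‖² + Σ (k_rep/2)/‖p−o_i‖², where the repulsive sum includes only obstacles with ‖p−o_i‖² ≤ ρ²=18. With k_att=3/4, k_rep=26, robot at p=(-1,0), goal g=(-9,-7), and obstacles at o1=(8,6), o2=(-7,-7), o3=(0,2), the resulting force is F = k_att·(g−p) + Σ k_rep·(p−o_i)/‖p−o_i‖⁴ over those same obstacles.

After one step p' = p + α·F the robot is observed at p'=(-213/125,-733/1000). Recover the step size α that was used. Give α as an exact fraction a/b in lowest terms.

F_att = 3/4·(g−p) = 3/4·(-8,-7) = (-6.0000,-5.2500)
o1: d²=117 > ρ²=18 → inactive
o2: d²=85 > ρ²=18 → inactive
o3: d²=5 ≤ ρ²=18; F_rep = 26·(-1,-2)/5² = (-1.0400,-2.0800)
F = F_att + ΣF_rep = (-7.0400,-7.3300)
Δp = p'−p = (-0.7040,-0.7330); α = Δx/Fx = (-88/125) / (-176/25) = 1/10
check: Δy/Fy = (-733/1000) / (-733/100) = 1/10 ✓

α = 1/10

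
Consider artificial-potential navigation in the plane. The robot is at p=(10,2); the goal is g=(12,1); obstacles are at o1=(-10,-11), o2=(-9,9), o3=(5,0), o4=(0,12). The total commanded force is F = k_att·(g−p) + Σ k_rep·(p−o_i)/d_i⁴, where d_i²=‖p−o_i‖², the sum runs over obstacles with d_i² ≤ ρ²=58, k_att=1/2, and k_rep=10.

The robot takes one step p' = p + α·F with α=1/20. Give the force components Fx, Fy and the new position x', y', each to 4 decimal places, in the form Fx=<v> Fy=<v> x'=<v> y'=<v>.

F_att = 1/2·(g−p) = 1/2·(2,-1) = (1.0000,-0.5000)
o1: d²=569 > ρ²=58 → inactive
o2: d²=410 > ρ²=58 → inactive
o3: d²=29 ≤ ρ²=58; F_rep = 10·(5,2)/29² = (0.0595,0.0238)
o4: d²=200 > ρ²=58 → inactive
F = F_att + ΣF_rep = (1.0595,-0.4762)
p' = p + 1/20·F = (10.0530,1.9762)

Fx=1.0595 Fy=-0.4762 x'=10.0530 y'=1.9762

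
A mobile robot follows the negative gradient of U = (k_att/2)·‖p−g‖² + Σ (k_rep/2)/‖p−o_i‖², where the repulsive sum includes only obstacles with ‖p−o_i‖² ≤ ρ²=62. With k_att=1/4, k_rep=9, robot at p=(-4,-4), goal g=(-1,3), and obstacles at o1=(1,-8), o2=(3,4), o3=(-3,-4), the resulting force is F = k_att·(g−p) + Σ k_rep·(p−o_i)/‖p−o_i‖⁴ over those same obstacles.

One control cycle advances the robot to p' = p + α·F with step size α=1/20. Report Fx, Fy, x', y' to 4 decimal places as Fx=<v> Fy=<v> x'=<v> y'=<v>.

F_att = 1/4·(g−p) = 1/4·(3,7) = (0.7500,1.7500)
o1: d²=41 ≤ ρ²=62; F_rep = 9·(-5,4)/41² = (-0.0268,0.0214)
o2: d²=113 > ρ²=62 → inactive
o3: d²=1 ≤ ρ²=62; F_rep = 9·(-1,0)/1² = (-9.0000,0.0000)
F = F_att + ΣF_rep = (-8.2768,1.7714)
p' = p + 1/20·F = (-4.4138,-3.9114)

Fx=-8.2768 Fy=1.7714 x'=-4.4138 y'=-3.9114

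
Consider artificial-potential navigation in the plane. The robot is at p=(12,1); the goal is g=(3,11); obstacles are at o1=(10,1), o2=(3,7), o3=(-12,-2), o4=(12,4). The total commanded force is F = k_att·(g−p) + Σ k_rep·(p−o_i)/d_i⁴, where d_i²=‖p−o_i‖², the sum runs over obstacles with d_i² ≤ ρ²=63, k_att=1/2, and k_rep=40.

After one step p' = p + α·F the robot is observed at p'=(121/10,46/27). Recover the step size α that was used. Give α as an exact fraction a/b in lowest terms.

F_att = 1/2·(g−p) = 1/2·(-9,10) = (-4.5000,5.0000)
o1: d²=4 ≤ ρ²=63; F_rep = 40·(2,0)/4² = (5.0000,0.0000)
o2: d²=117 > ρ²=63 → inactive
o3: d²=585 > ρ²=63 → inactive
o4: d²=9 ≤ ρ²=63; F_rep = 40·(0,-3)/9² = (0.0000,-1.4815)
F = F_att + ΣF_rep = (0.5000,3.5185)
Δp = p'−p = (0.1000,0.7037); α = Δx/Fx = (1/10) / (1/2) = 1/5
check: Δy/Fy = (19/27) / (95/27) = 1/5 ✓

α = 1/5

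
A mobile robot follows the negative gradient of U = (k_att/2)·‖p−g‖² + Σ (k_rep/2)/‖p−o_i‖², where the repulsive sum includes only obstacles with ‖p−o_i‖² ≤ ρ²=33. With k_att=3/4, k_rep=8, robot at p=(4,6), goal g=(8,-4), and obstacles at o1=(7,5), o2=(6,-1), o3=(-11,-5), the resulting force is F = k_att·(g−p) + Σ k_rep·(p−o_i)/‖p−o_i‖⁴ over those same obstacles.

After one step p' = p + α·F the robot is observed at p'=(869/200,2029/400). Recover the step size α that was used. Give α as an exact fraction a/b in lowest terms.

F_att = 3/4·(g−p) = 3/4·(4,-10) = (3.0000,-7.5000)
o1: d²=10 ≤ ρ²=33; F_rep = 8·(-3,1)/10² = (-0.2400,0.0800)
o2: d²=53 > ρ²=33 → inactive
o3: d²=346 > ρ²=33 → inactive
F = F_att + ΣF_rep = (2.7600,-7.4200)
Δp = p'−p = (0.3450,-0.9275); α = Δx/Fx = (69/200) / (69/25) = 1/8
check: Δy/Fy = (-371/400) / (-371/50) = 1/8 ✓

α = 1/8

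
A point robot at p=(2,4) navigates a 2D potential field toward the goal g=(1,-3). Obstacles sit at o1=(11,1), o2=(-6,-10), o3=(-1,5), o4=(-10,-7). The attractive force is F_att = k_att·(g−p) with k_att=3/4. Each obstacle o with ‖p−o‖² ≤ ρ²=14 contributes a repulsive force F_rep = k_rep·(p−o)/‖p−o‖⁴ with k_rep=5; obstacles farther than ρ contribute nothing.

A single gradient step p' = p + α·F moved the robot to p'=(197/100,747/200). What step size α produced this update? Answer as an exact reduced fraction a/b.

α = 1/20

F_att = 3/4·(g−p) = 3/4·(-1,-7) = (-0.7500,-5.2500)
o1: d²=90 > ρ²=14 → inactive
o2: d²=260 > ρ²=14 → inactive
o3: d²=10 ≤ ρ²=14; F_rep = 5·(3,-1)/10² = (0.1500,-0.0500)
o4: d²=265 > ρ²=14 → inactive
F = F_att + ΣF_rep = (-0.6000,-5.3000)
Δp = p'−p = (-0.0300,-0.2650); α = Δx/Fx = (-3/100) / (-3/5) = 1/20
check: Δy/Fy = (-53/200) / (-53/10) = 1/20 ✓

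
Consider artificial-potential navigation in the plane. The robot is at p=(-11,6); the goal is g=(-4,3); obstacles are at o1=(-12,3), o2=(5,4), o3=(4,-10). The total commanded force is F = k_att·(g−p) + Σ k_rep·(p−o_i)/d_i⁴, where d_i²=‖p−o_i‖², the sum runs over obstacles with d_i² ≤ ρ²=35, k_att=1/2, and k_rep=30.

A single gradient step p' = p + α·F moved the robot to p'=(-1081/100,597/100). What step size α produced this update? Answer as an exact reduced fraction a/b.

F_att = 1/2·(g−p) = 1/2·(7,-3) = (3.5000,-1.5000)
o1: d²=10 ≤ ρ²=35; F_rep = 30·(1,3)/10² = (0.3000,0.9000)
o2: d²=260 > ρ²=35 → inactive
o3: d²=481 > ρ²=35 → inactive
F = F_att + ΣF_rep = (3.8000,-0.6000)
Δp = p'−p = (0.1900,-0.0300); α = Δx/Fx = (19/100) / (19/5) = 1/20
check: Δy/Fy = (-3/100) / (-3/5) = 1/20 ✓

α = 1/20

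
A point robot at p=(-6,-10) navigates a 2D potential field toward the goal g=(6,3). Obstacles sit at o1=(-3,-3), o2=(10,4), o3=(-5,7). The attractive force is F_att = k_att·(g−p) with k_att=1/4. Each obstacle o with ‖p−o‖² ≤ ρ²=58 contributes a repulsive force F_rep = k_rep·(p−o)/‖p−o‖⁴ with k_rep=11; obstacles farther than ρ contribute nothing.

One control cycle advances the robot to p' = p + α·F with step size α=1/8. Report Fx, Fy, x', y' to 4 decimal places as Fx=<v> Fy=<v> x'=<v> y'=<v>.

Fx=2.9902 Fy=3.2271 x'=-5.6262 y'=-9.5966

F_att = 1/4·(g−p) = 1/4·(12,13) = (3.0000,3.2500)
o1: d²=58 ≤ ρ²=58; F_rep = 11·(-3,-7)/58² = (-0.0098,-0.0229)
o2: d²=452 > ρ²=58 → inactive
o3: d²=290 > ρ²=58 → inactive
F = F_att + ΣF_rep = (2.9902,3.2271)
p' = p + 1/8·F = (-5.6262,-9.5966)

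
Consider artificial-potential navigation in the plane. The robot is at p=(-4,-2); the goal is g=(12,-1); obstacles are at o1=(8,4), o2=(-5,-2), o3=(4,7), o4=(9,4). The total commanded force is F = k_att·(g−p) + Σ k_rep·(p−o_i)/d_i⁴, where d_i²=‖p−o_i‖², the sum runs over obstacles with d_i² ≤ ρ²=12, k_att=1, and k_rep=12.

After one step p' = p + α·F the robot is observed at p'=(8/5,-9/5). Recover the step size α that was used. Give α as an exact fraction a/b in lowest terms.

F_att = 1·(g−p) = 1·(16,1) = (16.0000,1.0000)
o1: d²=180 > ρ²=12 → inactive
o2: d²=1 ≤ ρ²=12; F_rep = 12·(1,0)/1² = (12.0000,0.0000)
o3: d²=145 > ρ²=12 → inactive
o4: d²=205 > ρ²=12 → inactive
F = F_att + ΣF_rep = (28.0000,1.0000)
Δp = p'−p = (5.6000,0.2000); α = Δx/Fx = (28/5) / (28) = 1/5
check: Δy/Fy = (1/5) / (1) = 1/5 ✓

α = 1/5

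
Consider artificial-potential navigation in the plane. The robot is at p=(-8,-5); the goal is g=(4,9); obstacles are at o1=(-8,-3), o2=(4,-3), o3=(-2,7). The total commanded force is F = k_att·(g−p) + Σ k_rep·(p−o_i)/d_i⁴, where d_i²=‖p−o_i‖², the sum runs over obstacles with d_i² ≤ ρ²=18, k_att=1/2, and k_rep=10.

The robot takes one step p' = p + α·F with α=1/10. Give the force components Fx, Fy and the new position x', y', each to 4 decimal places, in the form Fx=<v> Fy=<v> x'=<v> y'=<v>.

Fx=6.0000 Fy=5.7500 x'=-7.4000 y'=-4.4250

F_att = 1/2·(g−p) = 1/2·(12,14) = (6.0000,7.0000)
o1: d²=4 ≤ ρ²=18; F_rep = 10·(0,-2)/4² = (0.0000,-1.2500)
o2: d²=148 > ρ²=18 → inactive
o3: d²=180 > ρ²=18 → inactive
F = F_att + ΣF_rep = (6.0000,5.7500)
p' = p + 1/10·F = (-7.4000,-4.4250)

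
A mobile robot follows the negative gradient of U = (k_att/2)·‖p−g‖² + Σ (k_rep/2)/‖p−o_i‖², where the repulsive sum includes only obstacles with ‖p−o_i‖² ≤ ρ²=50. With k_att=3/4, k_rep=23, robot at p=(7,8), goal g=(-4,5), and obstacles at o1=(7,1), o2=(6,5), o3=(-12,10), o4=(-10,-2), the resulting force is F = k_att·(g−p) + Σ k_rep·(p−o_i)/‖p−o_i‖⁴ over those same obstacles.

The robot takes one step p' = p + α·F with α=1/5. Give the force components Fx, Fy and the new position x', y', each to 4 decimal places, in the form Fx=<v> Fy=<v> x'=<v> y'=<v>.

Fx=-8.0200 Fy=-1.4929 x'=5.3960 y'=7.7014

F_att = 3/4·(g−p) = 3/4·(-11,-3) = (-8.2500,-2.2500)
o1: d²=49 ≤ ρ²=50; F_rep = 23·(0,7)/49² = (0.0000,0.0671)
o2: d²=10 ≤ ρ²=50; F_rep = 23·(1,3)/10² = (0.2300,0.6900)
o3: d²=365 > ρ²=50 → inactive
o4: d²=389 > ρ²=50 → inactive
F = F_att + ΣF_rep = (-8.0200,-1.4929)
p' = p + 1/5·F = (5.3960,7.7014)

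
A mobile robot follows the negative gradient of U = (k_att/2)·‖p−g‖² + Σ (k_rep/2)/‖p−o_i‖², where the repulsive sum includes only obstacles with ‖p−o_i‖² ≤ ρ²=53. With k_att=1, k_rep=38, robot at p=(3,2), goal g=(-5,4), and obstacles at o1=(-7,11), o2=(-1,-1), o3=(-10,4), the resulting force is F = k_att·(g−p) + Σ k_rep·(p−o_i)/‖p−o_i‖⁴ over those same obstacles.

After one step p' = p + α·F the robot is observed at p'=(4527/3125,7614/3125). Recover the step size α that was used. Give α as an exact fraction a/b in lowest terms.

F_att = 1·(g−p) = 1·(-8,2) = (-8.0000,2.0000)
o1: d²=181 > ρ²=53 → inactive
o2: d²=25 ≤ ρ²=53; F_rep = 38·(4,3)/25² = (0.2432,0.1824)
o3: d²=173 > ρ²=53 → inactive
F = F_att + ΣF_rep = (-7.7568,2.1824)
Δp = p'−p = (-1.5514,0.4365); α = Δx/Fx = (-4848/3125) / (-4848/625) = 1/5
check: Δy/Fy = (1364/3125) / (1364/625) = 1/5 ✓

α = 1/5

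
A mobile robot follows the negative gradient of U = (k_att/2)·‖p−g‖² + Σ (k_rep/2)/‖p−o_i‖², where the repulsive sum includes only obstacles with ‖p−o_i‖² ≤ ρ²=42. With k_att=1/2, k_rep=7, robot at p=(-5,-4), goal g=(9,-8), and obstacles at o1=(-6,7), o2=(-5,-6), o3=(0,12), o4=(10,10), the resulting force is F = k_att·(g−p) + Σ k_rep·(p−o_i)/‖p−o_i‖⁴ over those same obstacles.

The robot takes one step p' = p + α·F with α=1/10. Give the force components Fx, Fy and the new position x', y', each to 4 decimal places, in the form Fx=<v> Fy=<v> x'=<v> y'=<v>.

Fx=7.0000 Fy=-1.1250 x'=-4.3000 y'=-4.1125

F_att = 1/2·(g−p) = 1/2·(14,-4) = (7.0000,-2.0000)
o1: d²=122 > ρ²=42 → inactive
o2: d²=4 ≤ ρ²=42; F_rep = 7·(0,2)/4² = (0.0000,0.8750)
o3: d²=281 > ρ²=42 → inactive
o4: d²=421 > ρ²=42 → inactive
F = F_att + ΣF_rep = (7.0000,-1.1250)
p' = p + 1/10·F = (-4.3000,-4.1125)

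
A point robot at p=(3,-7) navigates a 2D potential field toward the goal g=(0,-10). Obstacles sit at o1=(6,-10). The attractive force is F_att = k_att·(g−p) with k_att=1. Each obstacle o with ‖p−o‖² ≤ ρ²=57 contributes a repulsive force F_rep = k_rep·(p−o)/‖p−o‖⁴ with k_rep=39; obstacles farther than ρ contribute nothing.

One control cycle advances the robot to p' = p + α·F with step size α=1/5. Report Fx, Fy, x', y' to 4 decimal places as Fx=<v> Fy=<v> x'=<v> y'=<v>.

F_att = 1·(g−p) = 1·(-3,-3) = (-3.0000,-3.0000)
o1: d²=18 ≤ ρ²=57; F_rep = 39·(-3,3)/18² = (-0.3611,0.3611)
F = F_att + ΣF_rep = (-3.3611,-2.6389)
p' = p + 1/5·F = (2.3278,-7.5278)

Fx=-3.3611 Fy=-2.6389 x'=2.3278 y'=-7.5278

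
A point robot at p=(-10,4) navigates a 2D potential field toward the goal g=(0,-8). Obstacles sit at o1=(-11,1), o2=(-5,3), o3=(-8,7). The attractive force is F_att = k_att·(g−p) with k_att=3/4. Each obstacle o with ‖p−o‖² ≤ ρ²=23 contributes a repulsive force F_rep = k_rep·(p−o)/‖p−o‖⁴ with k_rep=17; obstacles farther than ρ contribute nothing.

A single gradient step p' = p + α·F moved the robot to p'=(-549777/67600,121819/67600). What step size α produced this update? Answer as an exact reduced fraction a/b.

α = 1/4

F_att = 3/4·(g−p) = 3/4·(10,-12) = (7.5000,-9.0000)
o1: d²=10 ≤ ρ²=23; F_rep = 17·(1,3)/10² = (0.1700,0.5100)
o2: d²=26 > ρ²=23 → inactive
o3: d²=13 ≤ ρ²=23; F_rep = 17·(-2,-3)/13² = (-0.2012,-0.3018)
F = F_att + ΣF_rep = (7.4688,-8.7918)
Δp = p'−p = (1.8672,-2.1979); α = Δx/Fx = (126223/67600) / (126223/16900) = 1/4
check: Δy/Fy = (-148581/67600) / (-148581/16900) = 1/4 ✓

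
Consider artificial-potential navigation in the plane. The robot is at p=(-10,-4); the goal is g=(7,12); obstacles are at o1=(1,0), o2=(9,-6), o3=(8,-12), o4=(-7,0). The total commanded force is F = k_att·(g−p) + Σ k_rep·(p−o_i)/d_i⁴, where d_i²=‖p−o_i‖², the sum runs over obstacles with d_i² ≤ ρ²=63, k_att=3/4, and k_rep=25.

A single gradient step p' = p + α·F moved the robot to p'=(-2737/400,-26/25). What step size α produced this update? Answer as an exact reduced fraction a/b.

F_att = 3/4·(g−p) = 3/4·(17,16) = (12.7500,12.0000)
o1: d²=137 > ρ²=63 → inactive
o2: d²=365 > ρ²=63 → inactive
o3: d²=388 > ρ²=63 → inactive
o4: d²=25 ≤ ρ²=63; F_rep = 25·(-3,-4)/25² = (-0.1200,-0.1600)
F = F_att + ΣF_rep = (12.6300,11.8400)
Δp = p'−p = (3.1575,2.9600); α = Δx/Fx = (1263/400) / (1263/100) = 1/4
check: Δy/Fy = (74/25) / (296/25) = 1/4 ✓

α = 1/4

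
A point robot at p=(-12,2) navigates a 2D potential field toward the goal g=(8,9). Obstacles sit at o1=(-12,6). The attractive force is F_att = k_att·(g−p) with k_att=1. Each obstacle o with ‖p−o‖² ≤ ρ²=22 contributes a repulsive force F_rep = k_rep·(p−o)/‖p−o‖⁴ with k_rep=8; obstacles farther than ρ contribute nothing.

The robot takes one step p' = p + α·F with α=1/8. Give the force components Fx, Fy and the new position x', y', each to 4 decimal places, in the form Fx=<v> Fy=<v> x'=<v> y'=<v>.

F_att = 1·(g−p) = 1·(20,7) = (20.0000,7.0000)
o1: d²=16 ≤ ρ²=22; F_rep = 8·(0,-4)/16² = (0.0000,-0.1250)
F = F_att + ΣF_rep = (20.0000,6.8750)
p' = p + 1/8·F = (-9.5000,2.8594)

Fx=20.0000 Fy=6.8750 x'=-9.5000 y'=2.8594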